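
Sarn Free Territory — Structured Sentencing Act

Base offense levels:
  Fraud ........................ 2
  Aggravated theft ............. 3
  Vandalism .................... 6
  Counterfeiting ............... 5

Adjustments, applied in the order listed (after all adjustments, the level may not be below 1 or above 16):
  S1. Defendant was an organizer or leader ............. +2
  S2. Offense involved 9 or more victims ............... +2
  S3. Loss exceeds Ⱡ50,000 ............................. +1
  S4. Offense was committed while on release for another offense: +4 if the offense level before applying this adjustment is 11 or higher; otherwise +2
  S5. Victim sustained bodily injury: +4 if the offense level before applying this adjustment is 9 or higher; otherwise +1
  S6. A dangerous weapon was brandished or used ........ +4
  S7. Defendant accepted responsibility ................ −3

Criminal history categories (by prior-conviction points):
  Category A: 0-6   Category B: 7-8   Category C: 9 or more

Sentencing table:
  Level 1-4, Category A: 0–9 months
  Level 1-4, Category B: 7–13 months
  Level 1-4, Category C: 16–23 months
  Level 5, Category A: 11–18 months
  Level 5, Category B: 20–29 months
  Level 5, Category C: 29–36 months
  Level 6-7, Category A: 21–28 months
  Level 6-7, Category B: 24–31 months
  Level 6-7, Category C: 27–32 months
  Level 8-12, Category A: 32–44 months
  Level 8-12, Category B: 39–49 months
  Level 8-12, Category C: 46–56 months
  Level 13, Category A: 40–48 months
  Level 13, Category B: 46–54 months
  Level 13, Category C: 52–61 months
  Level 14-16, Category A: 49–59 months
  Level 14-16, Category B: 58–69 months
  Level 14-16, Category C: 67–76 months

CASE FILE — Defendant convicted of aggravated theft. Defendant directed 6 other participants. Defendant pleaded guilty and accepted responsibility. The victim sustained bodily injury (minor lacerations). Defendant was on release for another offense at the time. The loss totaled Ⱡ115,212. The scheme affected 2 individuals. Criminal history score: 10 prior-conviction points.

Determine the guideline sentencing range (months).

Base offense level for aggravated theft: 3.
S1 applies: 3 + 2 = 5.
S3 applies: 5 + 1 = 6.
S4 applies (level before this adjustment is 6 < 11, so +2): 6 + 2 = 8.
S5 applies (level before this adjustment is 8 < 9, so +1): 8 + 1 = 9.
S7 applies: 9 − 3 = 6.
Final offense level: 6.
Criminal history: 10 prior points → Category C (9+).
Level 6 falls in the 6-7 band.
Grid: Level 6-7 × Category C = 27-32 months.

27-32 months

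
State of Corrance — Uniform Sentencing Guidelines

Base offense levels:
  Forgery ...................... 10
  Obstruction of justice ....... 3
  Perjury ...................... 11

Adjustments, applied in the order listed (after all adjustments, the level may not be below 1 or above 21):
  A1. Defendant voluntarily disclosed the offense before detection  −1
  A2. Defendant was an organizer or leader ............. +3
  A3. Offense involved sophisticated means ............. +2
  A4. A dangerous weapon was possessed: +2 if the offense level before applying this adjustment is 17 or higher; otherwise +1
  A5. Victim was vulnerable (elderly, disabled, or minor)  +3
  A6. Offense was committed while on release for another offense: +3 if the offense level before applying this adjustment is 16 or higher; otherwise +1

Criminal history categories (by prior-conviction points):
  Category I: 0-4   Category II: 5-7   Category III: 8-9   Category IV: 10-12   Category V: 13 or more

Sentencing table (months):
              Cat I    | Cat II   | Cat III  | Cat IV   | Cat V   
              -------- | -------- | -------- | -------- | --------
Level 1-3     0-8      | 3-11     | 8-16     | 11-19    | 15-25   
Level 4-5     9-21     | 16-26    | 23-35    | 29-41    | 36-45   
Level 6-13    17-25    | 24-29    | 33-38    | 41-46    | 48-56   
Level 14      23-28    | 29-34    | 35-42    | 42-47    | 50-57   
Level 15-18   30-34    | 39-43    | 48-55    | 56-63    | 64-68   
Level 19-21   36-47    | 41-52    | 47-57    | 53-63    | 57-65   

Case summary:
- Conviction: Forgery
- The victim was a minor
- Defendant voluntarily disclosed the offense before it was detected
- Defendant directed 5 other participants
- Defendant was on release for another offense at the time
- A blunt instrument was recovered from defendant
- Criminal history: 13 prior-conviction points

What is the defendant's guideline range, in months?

57-65 months

Base offense level for forgery: 10.
A1 applies: 10 − 1 = 9.
A2 applies: 9 + 3 = 12.
A4 applies (level before this adjustment is 12 < 17, so +1): 12 + 1 = 13.
A5 applies: 13 + 3 = 16.
A6 applies (level before this adjustment is 16 ≥ 16, so +3): 16 + 3 = 19.
Final offense level: 19.
Criminal history: 13 prior points → Category V (13+).
Level 19 falls in the 19-21 band.
Grid: Level 19-21 × Category V = 57-65 months.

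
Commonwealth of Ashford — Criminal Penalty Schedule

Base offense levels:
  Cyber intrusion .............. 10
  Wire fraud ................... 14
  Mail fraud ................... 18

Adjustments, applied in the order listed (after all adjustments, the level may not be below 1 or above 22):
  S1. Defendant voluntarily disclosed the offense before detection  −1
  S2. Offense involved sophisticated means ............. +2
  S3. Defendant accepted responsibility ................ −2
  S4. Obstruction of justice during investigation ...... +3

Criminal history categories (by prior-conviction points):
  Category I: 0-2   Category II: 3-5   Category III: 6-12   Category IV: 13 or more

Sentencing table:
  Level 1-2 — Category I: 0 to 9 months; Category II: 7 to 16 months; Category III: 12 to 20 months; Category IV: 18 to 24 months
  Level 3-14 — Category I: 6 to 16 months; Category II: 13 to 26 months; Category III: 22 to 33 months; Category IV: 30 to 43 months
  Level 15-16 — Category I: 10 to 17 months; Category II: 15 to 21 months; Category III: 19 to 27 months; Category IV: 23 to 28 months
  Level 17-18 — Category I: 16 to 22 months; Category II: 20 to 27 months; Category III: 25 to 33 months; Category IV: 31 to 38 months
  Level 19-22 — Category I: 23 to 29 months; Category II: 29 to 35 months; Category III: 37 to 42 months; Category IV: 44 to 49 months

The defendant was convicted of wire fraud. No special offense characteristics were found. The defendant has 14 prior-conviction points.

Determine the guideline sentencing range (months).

30-43 months

Base offense level for wire fraud: 14.
Final offense level: 14.
Criminal history: 14 prior points → Category IV (13+).
Level 14 falls in the 3-14 band.
Grid: Level 3-14 × Category IV = 30-43 months.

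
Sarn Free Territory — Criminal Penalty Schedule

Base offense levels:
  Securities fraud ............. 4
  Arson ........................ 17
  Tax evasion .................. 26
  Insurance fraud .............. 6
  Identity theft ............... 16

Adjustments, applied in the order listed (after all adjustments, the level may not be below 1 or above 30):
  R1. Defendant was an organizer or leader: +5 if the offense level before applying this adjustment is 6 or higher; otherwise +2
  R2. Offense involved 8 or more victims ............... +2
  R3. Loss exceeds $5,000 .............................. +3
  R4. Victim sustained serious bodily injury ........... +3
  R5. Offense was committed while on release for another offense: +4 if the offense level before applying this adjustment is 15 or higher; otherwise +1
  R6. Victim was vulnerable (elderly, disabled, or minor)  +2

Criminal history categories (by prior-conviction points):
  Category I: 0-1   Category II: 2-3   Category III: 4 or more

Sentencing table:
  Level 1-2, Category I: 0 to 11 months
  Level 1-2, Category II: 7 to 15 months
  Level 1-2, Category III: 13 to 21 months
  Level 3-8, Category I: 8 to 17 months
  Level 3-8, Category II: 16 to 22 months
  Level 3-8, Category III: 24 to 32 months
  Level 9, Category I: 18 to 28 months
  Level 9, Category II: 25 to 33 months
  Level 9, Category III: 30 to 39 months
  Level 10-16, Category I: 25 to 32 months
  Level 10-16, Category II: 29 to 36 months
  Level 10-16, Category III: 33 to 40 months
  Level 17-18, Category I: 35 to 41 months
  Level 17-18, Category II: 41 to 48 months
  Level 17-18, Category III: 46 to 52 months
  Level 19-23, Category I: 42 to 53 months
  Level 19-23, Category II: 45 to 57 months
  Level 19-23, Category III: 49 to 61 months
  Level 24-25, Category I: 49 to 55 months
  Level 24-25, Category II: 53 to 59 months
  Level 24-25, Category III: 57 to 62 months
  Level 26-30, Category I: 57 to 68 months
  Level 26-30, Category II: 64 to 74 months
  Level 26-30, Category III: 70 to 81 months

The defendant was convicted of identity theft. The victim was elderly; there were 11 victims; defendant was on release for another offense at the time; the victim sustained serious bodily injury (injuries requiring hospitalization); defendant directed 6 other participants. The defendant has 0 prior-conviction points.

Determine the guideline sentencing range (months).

Base offense level for identity theft: 16.
R1 applies (level before this adjustment is 16 ≥ 6, so +5): 16 + 5 = 21.
R2 applies: 21 + 2 = 23.
R4 applies: 23 + 3 = 26.
R5 applies (level before this adjustment is 26 ≥ 15, so +4): 26 + 4 = 30.
R6 applies: 30 + 2 = 32.
Level 32 exceeds the maximum of 30; capped at 30.
Final offense level: 30.
Criminal history: 0 prior points → Category I (0-1).
Level 30 falls in the 26-30 band.
Grid: Level 26-30 × Category I = 57-68 months.

57-68 months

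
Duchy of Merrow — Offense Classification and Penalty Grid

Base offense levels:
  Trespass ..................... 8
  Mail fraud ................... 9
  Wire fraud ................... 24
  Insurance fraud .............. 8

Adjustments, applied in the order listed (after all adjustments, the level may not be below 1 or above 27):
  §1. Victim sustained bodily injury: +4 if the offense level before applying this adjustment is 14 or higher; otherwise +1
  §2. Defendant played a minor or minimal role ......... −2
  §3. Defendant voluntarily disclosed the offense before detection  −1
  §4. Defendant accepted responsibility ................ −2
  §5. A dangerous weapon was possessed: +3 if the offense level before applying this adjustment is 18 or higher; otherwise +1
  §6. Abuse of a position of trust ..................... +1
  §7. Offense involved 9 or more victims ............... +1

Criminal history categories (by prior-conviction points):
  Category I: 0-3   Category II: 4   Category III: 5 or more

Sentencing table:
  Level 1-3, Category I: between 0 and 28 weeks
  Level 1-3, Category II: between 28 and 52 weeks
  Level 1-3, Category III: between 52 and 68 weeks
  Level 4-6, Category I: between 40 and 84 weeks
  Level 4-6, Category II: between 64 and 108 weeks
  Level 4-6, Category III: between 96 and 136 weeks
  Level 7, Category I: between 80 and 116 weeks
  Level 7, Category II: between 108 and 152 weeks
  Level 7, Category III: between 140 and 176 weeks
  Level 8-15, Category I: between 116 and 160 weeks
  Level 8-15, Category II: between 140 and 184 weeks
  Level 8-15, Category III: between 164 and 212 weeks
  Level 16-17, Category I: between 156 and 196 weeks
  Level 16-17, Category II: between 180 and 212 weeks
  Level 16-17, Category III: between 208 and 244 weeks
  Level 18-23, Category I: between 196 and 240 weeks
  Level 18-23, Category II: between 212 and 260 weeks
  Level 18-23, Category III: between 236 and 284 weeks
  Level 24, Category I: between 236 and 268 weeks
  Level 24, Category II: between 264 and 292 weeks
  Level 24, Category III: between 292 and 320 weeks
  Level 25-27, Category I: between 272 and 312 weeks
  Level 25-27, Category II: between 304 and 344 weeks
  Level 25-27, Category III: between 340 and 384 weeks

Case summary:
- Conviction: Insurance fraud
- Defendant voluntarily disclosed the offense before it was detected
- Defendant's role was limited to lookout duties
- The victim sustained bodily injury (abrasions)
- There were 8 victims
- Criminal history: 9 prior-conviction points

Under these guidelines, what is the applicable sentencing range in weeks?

Base offense level for insurance fraud: 8.
§1 applies (level before this adjustment is 8 < 14, so +1): 8 + 1 = 9.
§2 applies: 9 − 2 = 7.
§3 applies: 7 − 1 = 6.
§6 does not apply.
Final offense level: 6.
Criminal history: 9 prior points → Category III (5+).
Level 6 falls in the 4-6 band.
Grid: Level 4-6 × Category III = 96-136 weeks.

96-136 weeks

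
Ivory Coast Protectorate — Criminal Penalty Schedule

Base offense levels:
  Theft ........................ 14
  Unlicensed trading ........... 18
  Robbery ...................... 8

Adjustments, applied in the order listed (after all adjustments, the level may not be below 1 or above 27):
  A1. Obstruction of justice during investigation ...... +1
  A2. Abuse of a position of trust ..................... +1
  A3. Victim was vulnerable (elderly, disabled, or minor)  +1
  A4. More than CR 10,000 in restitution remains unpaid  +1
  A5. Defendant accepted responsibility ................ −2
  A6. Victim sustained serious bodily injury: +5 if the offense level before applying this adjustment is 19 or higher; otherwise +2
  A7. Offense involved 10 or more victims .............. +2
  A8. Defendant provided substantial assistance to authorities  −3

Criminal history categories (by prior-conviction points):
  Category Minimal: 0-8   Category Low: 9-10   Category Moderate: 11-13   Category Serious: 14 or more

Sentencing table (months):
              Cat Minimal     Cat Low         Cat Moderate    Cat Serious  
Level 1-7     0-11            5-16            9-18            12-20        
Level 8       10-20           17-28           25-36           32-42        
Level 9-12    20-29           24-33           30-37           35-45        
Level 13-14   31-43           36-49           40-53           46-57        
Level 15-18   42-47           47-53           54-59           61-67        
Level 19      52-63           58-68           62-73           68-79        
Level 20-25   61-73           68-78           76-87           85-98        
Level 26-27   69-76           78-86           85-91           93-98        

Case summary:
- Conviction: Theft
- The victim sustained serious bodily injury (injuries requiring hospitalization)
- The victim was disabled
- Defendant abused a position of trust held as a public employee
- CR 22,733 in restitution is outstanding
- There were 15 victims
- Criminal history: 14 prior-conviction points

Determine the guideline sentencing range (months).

85-98 months

Base offense level for theft: 14.
A2 applies: 14 + 1 = 15.
A3 applies: 15 + 1 = 16.
A4 applies: 16 + 1 = 17.
A6 applies (level before this adjustment is 17 < 19, so +2): 17 + 2 = 19.
A7 applies: 19 + 2 = 21.
A8 does not apply.
Final offense level: 21.
Criminal history: 14 prior points → Category Serious (14+).
Level 21 falls in the 20-25 band.
Grid: Level 20-25 × Category Serious = 85-98 months.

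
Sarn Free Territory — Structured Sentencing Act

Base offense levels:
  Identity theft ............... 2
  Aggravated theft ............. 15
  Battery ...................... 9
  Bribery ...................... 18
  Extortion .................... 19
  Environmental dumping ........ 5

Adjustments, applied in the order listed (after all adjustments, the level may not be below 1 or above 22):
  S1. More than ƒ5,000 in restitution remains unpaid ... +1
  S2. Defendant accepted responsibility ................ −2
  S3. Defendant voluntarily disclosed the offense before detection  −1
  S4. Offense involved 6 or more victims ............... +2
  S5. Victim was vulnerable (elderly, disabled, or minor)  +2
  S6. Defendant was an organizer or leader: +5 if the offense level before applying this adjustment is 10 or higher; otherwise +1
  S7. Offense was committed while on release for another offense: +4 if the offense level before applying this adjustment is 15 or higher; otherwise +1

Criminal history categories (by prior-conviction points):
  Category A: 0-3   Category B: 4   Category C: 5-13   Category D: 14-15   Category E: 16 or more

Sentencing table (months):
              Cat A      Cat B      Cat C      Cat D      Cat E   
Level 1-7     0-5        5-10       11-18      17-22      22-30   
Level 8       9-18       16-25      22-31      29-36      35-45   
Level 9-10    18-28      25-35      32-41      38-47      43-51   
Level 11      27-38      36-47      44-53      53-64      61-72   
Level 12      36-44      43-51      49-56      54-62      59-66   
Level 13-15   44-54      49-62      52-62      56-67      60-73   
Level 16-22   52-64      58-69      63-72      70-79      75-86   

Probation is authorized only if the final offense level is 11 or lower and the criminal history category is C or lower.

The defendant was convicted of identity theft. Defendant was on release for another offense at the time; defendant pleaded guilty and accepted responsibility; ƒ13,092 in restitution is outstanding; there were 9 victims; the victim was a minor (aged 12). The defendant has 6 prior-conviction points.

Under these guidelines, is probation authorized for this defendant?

Base offense level for identity theft: 2.
S1 applies: 2 + 1 = 3.
S2 applies: 3 − 2 = 1.
S3 does not apply.
S4 applies: 1 + 2 = 3.
S5 applies: 3 + 2 = 5.
S7 applies (level before this adjustment is 5 < 15, so +1): 5 + 1 = 6.
Final offense level: 6.
Criminal history: 6 prior points → Category C (5-13).
Level 6 falls in the 1-7 band.
Grid: Level 1-7 × Category C = 11-18 months.
Probation check: level 6 ≤ 11 and category C ≤ C → eligible.

Yes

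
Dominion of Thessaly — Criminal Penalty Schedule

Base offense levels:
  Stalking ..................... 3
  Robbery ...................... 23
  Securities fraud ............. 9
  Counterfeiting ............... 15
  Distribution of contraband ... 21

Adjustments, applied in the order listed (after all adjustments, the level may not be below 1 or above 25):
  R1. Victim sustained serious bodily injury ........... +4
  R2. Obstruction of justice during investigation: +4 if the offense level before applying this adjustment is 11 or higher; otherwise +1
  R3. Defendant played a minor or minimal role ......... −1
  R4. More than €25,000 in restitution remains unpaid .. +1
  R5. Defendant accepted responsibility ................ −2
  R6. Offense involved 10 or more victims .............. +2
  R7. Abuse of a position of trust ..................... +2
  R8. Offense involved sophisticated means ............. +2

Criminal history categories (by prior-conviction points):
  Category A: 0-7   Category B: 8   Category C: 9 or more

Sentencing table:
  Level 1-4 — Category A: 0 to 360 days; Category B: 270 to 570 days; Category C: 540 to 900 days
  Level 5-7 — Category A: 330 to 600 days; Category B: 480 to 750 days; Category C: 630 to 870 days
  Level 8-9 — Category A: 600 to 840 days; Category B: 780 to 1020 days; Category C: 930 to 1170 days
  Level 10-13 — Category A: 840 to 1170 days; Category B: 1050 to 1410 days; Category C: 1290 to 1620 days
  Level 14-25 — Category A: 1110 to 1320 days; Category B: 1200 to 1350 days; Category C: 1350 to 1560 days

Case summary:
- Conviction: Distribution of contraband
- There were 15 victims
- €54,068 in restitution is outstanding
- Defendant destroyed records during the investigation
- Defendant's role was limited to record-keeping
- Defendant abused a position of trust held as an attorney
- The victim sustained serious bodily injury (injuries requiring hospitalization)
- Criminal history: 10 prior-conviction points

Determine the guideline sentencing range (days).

1350-1560 days

Base offense level for distribution of contraband: 21.
R1 applies: 21 + 4 = 25.
R2 applies (level before this adjustment is 25 ≥ 11, so +4): 25 + 4 = 29.
R3 applies: 29 − 1 = 28.
R4 applies: 28 + 1 = 29.
R6 applies: 29 + 2 = 31.
R7 applies: 31 + 2 = 33.
Level 33 exceeds the maximum of 25; capped at 25.
Final offense level: 25.
Criminal history: 10 prior points → Category C (9+).
Level 25 falls in the 14-25 band.
Grid: Level 14-25 × Category C = 1350-1560 days.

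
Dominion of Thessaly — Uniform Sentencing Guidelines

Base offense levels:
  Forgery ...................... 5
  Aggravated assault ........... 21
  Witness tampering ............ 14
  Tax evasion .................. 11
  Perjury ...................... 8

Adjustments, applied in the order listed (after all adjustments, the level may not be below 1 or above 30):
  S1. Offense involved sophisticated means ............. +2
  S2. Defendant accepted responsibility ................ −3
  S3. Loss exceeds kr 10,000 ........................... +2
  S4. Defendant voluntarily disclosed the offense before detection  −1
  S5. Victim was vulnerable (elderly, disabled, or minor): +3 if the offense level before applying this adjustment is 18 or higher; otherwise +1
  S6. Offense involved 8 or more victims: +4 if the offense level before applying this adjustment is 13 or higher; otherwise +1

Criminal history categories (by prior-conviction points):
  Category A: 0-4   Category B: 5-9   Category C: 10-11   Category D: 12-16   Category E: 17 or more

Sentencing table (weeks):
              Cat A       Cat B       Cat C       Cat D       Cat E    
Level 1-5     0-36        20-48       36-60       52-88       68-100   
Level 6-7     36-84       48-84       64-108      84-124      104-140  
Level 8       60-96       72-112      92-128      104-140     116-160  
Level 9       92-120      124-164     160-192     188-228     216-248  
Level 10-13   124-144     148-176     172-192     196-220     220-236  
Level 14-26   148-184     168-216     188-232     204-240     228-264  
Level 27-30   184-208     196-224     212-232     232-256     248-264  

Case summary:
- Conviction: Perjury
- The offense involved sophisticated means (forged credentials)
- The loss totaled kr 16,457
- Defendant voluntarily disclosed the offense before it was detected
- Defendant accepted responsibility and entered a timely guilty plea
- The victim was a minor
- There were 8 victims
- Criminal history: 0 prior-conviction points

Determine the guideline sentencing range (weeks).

124-144 weeks

Base offense level for perjury: 8.
S1 applies: 8 + 2 = 10.
S2 applies: 10 − 3 = 7.
S3 applies: 7 + 2 = 9.
S4 applies: 9 − 1 = 8.
S5 applies (level before this adjustment is 8 < 18, so +1): 8 + 1 = 9.
S6 applies (level before this adjustment is 9 < 13, so +1): 9 + 1 = 10.
Final offense level: 10.
Criminal history: 0 prior points → Category A (0-4).
Level 10 falls in the 10-13 band.
Grid: Level 10-13 × Category A = 124-144 weeks.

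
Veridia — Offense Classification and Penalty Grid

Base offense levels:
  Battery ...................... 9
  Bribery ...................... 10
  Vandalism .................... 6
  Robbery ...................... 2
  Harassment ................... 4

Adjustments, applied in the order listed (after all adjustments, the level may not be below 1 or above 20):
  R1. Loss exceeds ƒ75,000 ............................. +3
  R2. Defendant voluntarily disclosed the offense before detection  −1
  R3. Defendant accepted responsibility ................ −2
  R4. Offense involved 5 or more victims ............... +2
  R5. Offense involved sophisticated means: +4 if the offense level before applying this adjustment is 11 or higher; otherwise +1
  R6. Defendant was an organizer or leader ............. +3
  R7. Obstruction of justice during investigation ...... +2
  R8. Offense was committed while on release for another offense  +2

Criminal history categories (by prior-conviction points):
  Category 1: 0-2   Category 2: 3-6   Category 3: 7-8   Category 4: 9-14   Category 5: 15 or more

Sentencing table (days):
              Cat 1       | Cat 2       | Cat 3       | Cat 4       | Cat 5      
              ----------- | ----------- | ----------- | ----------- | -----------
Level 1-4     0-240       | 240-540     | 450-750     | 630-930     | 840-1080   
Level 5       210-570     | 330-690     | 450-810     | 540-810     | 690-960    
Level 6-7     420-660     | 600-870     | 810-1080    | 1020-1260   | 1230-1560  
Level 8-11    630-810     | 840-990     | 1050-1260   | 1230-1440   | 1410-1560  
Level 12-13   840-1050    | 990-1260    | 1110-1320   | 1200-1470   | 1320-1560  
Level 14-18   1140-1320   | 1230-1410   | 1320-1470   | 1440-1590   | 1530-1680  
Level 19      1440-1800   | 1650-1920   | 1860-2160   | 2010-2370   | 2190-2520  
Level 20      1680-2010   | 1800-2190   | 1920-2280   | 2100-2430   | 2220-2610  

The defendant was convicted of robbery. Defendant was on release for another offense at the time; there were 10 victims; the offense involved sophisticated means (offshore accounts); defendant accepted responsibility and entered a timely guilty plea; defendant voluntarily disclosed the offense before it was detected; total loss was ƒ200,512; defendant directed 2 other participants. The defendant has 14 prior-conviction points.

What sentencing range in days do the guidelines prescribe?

Base offense level for robbery: 2.
R1 applies: 2 + 3 = 5.
R2 applies: 5 − 1 = 4.
R3 applies: 4 − 2 = 2.
R4 applies: 2 + 2 = 4.
R5 applies (level before this adjustment is 4 < 11, so +1): 4 + 1 = 5.
R6 applies: 5 + 3 = 8.
R7 does not apply.
R8 applies: 8 + 2 = 10.
Final offense level: 10.
Criminal history: 14 prior points → Category 4 (9-14).
Level 10 falls in the 8-11 band.
Grid: Level 8-11 × Category 4 = 1230-1440 days.

1230-1440 days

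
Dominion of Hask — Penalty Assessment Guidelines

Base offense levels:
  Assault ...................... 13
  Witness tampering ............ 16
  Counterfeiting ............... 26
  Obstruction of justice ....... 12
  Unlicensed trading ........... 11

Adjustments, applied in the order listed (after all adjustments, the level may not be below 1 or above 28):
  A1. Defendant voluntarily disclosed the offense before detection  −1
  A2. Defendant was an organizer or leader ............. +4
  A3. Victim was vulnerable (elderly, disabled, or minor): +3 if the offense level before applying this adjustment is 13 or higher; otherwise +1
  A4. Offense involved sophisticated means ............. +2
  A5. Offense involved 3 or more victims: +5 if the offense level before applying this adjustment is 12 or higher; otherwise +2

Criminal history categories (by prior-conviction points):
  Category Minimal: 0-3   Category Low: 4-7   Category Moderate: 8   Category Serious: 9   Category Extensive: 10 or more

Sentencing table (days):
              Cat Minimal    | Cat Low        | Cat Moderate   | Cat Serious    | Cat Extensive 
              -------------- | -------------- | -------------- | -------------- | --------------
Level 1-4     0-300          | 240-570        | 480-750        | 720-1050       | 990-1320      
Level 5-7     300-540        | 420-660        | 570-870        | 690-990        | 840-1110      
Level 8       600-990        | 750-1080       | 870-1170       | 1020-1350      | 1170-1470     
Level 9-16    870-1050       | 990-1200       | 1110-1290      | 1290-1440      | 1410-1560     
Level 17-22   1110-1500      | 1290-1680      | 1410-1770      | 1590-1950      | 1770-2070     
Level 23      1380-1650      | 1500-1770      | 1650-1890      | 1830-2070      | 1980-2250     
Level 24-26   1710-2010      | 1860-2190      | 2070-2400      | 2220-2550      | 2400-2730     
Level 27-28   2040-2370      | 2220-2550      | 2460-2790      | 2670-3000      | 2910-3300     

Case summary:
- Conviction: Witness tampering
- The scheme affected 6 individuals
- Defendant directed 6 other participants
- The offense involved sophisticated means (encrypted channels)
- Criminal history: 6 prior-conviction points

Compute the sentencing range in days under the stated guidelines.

Base offense level for witness tampering: 16.
A1 does not apply.
A2 applies: 16 + 4 = 20.
A3 does not apply.
A4 applies: 20 + 2 = 22.
A5 applies (level before this adjustment is 22 ≥ 12, so +5): 22 + 5 = 27.
Final offense level: 27.
Criminal history: 6 prior points → Category Low (4-7).
Level 27 falls in the 27-28 band.
Grid: Level 27-28 × Category Low = 2220-2550 days.

2220-2550 days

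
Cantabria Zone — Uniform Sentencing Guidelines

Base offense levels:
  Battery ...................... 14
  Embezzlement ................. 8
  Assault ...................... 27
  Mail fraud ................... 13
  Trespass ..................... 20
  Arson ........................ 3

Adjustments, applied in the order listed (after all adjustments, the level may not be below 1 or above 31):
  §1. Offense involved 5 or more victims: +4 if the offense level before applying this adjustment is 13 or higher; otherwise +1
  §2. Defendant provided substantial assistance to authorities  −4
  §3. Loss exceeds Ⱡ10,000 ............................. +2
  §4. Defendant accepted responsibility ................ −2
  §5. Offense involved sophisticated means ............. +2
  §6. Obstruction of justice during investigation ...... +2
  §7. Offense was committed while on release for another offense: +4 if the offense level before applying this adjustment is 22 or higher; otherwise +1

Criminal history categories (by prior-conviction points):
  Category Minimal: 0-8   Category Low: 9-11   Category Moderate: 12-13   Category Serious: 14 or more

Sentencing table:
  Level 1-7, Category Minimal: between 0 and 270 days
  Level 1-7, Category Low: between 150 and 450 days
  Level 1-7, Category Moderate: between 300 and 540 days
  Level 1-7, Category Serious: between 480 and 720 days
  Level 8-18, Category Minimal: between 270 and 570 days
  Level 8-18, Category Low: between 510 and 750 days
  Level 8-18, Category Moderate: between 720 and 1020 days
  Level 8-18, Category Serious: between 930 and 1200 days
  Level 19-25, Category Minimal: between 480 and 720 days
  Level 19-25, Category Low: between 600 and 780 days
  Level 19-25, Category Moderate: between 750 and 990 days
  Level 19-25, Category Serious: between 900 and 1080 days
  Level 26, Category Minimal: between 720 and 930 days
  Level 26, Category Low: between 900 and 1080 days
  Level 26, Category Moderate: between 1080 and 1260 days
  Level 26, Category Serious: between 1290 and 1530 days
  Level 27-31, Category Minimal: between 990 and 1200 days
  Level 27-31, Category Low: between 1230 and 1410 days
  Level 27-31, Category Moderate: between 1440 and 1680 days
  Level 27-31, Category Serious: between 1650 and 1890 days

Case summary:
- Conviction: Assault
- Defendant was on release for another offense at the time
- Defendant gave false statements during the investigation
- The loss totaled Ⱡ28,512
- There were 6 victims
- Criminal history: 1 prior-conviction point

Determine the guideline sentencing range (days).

990-1200 days

Base offense level for assault: 27.
§1 applies (level before this adjustment is 27 ≥ 13, so +4): 27 + 4 = 31.
§3 applies: 31 + 2 = 33.
§6 applies: 33 + 2 = 35.
§7 applies (level before this adjustment is 35 ≥ 22, so +4): 35 + 4 = 39.
Level 39 exceeds the maximum of 31; capped at 31.
Final offense level: 31.
Criminal history: 1 prior point → Category Minimal (0-8).
Level 31 falls in the 27-31 band.
Grid: Level 27-31 × Category Minimal = 990-1200 days.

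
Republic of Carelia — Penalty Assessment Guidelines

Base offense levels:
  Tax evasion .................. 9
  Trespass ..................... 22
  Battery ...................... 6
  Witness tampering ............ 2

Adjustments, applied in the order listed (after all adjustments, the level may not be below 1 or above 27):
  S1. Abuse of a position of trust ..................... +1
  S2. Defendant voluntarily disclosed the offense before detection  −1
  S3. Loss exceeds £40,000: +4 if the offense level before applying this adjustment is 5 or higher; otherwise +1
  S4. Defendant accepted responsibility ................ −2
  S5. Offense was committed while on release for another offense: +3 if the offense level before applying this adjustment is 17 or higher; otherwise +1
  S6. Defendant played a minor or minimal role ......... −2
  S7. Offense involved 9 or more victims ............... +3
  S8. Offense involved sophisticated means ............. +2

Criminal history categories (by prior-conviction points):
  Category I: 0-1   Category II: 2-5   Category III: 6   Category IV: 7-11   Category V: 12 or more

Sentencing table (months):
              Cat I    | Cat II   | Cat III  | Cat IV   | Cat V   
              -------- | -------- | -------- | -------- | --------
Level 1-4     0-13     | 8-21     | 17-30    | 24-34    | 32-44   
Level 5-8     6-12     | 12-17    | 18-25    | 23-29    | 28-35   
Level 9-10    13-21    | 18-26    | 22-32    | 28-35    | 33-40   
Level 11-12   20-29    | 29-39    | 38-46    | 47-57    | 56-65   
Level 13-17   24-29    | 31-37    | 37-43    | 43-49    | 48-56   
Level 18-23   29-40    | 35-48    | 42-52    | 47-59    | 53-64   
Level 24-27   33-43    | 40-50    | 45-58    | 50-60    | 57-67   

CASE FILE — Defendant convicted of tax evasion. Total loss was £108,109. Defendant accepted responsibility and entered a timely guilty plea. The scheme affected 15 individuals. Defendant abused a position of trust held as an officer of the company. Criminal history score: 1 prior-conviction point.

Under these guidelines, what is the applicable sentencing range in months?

24-29 months

Base offense level for tax evasion: 9.
S1 applies: 9 + 1 = 10.
S2 does not apply.
S3 applies (level before this adjustment is 10 ≥ 5, so +4): 10 + 4 = 14.
S4 applies: 14 − 2 = 12.
S5 does not apply.
S7 applies: 12 + 3 = 15.
S8 does not apply.
Final offense level: 15.
Criminal history: 1 prior point → Category I (0-1).
Level 15 falls in the 13-17 band.
Grid: Level 13-17 × Category I = 24-29 months.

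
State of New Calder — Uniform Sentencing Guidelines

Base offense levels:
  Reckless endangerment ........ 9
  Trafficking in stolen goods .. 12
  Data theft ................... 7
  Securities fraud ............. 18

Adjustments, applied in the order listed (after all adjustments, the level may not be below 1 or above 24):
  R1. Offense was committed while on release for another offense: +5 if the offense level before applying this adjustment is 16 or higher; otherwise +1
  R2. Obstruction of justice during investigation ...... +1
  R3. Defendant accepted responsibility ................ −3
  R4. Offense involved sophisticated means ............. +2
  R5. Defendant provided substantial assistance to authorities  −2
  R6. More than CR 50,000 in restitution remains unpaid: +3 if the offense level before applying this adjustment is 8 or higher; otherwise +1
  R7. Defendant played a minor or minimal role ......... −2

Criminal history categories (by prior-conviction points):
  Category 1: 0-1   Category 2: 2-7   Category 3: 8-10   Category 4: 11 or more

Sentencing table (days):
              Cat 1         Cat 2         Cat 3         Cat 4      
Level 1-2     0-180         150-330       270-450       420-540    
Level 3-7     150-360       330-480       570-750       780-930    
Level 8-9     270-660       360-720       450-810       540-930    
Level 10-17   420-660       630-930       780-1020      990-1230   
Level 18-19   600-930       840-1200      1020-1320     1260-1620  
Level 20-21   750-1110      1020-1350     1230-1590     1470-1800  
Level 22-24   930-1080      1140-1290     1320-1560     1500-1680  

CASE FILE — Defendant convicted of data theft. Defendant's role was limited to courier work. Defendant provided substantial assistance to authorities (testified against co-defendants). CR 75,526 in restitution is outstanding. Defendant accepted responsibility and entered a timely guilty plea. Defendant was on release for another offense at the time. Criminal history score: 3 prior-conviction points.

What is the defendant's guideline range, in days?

Base offense level for data theft: 7.
R1 applies (level before this adjustment is 7 < 16, so +1): 7 + 1 = 8.
R2 does not apply.
R3 applies: 8 − 3 = 5.
R5 applies: 5 − 2 = 3.
R6 applies (level before this adjustment is 3 < 8, so +1): 3 + 1 = 4.
R7 applies: 4 − 2 = 2.
Final offense level: 2.
Criminal history: 3 prior points → Category 2 (2-7).
Level 2 falls in the 1-2 band.
Grid: Level 1-2 × Category 2 = 150-330 days.

150-330 days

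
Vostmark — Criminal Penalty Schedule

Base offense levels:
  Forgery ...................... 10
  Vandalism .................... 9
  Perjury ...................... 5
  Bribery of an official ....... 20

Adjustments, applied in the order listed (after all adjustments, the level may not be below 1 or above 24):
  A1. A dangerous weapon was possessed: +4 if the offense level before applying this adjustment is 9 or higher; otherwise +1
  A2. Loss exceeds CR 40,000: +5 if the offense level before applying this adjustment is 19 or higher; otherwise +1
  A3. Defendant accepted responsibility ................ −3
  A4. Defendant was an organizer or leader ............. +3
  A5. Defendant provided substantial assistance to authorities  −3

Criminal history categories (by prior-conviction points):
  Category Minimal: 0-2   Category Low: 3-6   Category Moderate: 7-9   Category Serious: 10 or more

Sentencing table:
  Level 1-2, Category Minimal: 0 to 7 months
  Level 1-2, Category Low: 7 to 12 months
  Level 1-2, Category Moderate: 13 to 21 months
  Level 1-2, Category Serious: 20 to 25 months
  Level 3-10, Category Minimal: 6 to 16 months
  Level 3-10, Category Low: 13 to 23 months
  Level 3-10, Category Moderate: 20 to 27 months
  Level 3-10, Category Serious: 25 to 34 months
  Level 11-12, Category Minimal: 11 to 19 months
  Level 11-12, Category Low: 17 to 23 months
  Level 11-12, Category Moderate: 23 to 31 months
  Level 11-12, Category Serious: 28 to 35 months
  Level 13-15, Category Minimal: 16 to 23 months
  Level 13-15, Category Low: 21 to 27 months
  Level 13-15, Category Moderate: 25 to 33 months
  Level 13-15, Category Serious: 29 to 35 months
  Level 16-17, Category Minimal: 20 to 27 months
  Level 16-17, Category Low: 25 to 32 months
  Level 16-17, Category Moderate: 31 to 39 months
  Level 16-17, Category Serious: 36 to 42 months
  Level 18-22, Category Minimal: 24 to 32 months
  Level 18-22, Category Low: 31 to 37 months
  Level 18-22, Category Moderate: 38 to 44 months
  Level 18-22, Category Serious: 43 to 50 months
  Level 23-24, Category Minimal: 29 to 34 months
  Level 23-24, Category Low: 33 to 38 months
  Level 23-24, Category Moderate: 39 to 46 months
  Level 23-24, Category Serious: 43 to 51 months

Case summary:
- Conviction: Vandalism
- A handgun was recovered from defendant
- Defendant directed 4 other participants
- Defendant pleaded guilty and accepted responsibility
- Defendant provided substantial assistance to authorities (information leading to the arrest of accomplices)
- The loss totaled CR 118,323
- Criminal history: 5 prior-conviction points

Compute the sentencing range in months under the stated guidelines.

Base offense level for vandalism: 9.
A1 applies (level before this adjustment is 9 ≥ 9, so +4): 9 + 4 = 13.
A2 applies (level before this adjustment is 13 < 19, so +1): 13 + 1 = 14.
A3 applies: 14 − 3 = 11.
A4 applies: 11 + 3 = 14.
A5 applies: 14 − 3 = 11.
Final offense level: 11.
Criminal history: 5 prior points → Category Low (3-6).
Level 11 falls in the 11-12 band.
Grid: Level 11-12 × Category Low = 17-23 months.

17-23 months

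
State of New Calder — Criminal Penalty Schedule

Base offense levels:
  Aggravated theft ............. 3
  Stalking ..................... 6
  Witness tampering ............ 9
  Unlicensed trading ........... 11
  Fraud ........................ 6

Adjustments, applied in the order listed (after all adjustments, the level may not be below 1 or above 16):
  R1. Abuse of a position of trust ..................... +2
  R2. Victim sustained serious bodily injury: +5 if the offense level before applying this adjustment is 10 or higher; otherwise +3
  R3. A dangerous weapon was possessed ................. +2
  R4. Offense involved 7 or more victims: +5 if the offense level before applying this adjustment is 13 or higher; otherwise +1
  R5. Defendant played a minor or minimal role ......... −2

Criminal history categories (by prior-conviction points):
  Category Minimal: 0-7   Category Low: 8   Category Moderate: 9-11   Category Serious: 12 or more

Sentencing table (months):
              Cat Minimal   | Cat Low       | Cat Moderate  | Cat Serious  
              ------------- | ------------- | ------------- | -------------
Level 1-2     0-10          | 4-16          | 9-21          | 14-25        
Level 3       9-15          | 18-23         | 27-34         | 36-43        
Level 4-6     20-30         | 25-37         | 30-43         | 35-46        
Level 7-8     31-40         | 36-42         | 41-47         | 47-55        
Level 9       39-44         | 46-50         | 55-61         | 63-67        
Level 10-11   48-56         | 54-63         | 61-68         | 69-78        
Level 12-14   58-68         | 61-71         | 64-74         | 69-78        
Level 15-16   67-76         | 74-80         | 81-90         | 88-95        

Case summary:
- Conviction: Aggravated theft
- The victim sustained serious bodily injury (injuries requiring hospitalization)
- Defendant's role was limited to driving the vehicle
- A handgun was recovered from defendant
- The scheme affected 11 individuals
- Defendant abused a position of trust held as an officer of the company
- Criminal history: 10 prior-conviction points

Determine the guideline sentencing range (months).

55-61 months

Base offense level for aggravated theft: 3.
R1 applies: 3 + 2 = 5.
R2 applies (level before this adjustment is 5 < 10, so +3): 5 + 3 = 8.
R3 applies: 8 + 2 = 10.
R4 applies (level before this adjustment is 10 < 13, so +1): 10 + 1 = 11.
R5 applies: 11 − 2 = 9.
Final offense level: 9.
Criminal history: 10 prior points → Category Moderate (9-11).
Level 9 falls in the 9 band.
Grid: Level 9 × Category Moderate = 55-61 months.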